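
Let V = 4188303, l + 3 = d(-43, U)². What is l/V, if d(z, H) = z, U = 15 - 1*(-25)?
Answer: 1846/4188303 ≈ 0.00044075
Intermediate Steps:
U = 40 (U = 15 + 25 = 40)
l = 1846 (l = -3 + (-43)² = -3 + 1849 = 1846)
l/V = 1846/4188303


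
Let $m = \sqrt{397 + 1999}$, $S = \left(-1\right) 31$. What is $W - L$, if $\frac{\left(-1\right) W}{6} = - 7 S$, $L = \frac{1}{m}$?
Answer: $-1302 - \frac{\sqrt{599}}{1198} \approx -1302.0$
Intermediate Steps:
$S = -31$
$m = 2 \sqrt{599}$ ($m = \sqrt{2396} = 2 \sqrt{599} \approx 48.949$)
$L = \frac{\sqrt{599}}{1198}$ ($L = \frac{1}{2 \sqrt{599}} = \frac{\sqrt{599}}{1198} \approx 0.020429$)
$W = -1302$ ($W = - 6 \left(\left(-7\right) \left(-31\right)\right) = \left(-6\right) 217 = -1302$)
$W - L = -1302 - \frac{\sqrt{599}}{1198}$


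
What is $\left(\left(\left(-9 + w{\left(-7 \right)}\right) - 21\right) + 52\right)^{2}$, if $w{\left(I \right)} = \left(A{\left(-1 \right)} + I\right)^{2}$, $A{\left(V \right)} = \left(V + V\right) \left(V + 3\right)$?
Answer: $20449$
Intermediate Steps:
$A{\left(V \right)} = 2 V \left(3 + V\right)$
$w{\left(I \right)} = \left(-4 + I\right)^{2}$ ($w{\left(I \right)} = \left(2 \left(-1\right) \left(3 - 1\right) + I\right)^{2} = \left(2 \left(-1\right) 2 + I\right)^{2} = \left(-4 + I\right)^{2}$)
$\left(\left(\left(-9 + w{\left(-7 \right)}\right) - 21\right) + 52\right)^{2} = \left(\left(\left(-9 + \left(-4 - 7\right)^{2}\right) - 21\right) + 52\right)^{2} = \left(\left(\left(-9 + \left(-11\right)^{2}\right) - 21\right) + 52\right)^{2} = \left(\left(\left(-9 + 121\right) - 21\right) + 52\right)^{2} = \left(\left(112 - 21\right) + 52\right)^{2} = \left(91 + 52\right)^{2} = 143^{2} = 20449$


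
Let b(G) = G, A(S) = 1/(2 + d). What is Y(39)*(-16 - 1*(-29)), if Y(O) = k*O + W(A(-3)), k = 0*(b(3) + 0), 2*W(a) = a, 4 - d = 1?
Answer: 13/10 ≈ 1.3000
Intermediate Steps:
d = 3 (d = 4 - 1*1 = 4 - 1 = 3)
A(S) = ⅕ (A(S) = 1/(2 + 3) = 1/5 = ⅕)
W(a) = a/2
k = 0 (k = 0*(3 + 0) = 0*3 = 0)
Y(O) = ⅒ (Y(O) = 0*O + (½)*(⅕) = 0 + ⅒ = ⅒)
Y(39)*(-16 - 1*(-29)) = (-16 - 1*(-29))/10 = (-16 + 29)/10 = (⅒)*13 = 13/10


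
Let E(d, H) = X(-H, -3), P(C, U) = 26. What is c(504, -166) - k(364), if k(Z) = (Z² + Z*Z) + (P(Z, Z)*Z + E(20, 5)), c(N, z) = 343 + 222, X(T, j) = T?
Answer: -273886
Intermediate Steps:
E(d, H) = -H
c(N, z) = 565
k(Z) = -5 + 2*Z² + 26*Z (k(Z) = (Z² + Z*Z) + (26*Z - 1*5) = (Z² + Z²) + (26*Z - 5) = 2*Z² + (-5 + 26*Z) = -5 + 2*Z² + 26*Z)
c(504, -166) - k(364) = 565 - (-5 + 2*364² + 26*364) = 565 - (-5 + 2*132496 + 9464) = 565 - (-5 + 264992 + 9464) = 565 - 1*274451 = 565 - 274451 = -273886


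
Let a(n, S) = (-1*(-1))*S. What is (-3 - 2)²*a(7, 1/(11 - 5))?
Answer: 25/6 ≈ 4.1667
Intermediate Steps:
a(n, S) = S (a(n, S) = 1*S = S)
(-3 - 2)²*a(7, 1/(11 - 5)) = (-3 - 2)²/(11 - 5) = (-5)²/6 = 25*(⅙) = 25/6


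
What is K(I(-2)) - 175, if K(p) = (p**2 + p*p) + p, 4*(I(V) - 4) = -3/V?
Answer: -4235/32 ≈ -132.34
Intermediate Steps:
I(V) = 4 - 3/(4*V) (I(V) = 4 + (-3/V)/4 = 4 - 3/(4*V))
K(p) = p + 2*p**2 (K(p) = (p**2 + p**2) + p = 2*p**2 + p = p + 2*p**2)
K(I(-2)) - 175 = (4 - 3/4/(-2))*(1 + 2*(4 - 3/4/(-2))) - 175 = (4 - 3/4*(-1/2))*(1 + 2*(4 - 3/4*(-1/2))) - 175 = (4 + 3/8)*(1 + 2*(4 + 3/8)) - 175 = 35*(1 + 2*(35/8))/8 - 175 = 35*(1 + 35/4)/8 - 175 = (35/8)*(39/4) - 175 = 1365/32 - 175 = -4235/32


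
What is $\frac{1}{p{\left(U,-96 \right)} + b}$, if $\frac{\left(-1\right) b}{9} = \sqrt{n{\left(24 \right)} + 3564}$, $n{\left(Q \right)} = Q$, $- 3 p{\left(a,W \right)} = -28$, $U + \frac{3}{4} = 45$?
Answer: $- \frac{21}{653717} - \frac{81 \sqrt{897}}{1307434} \approx -0.0018876$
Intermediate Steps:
$U = \frac{177}{4}$ ($U = - \frac{3}{4} + 45 = \frac{177}{4} \approx 44.25$)
$p{\left(a,W \right)} = \frac{28}{3}$ ($p{\left(a,W \right)} = \left(- \frac{1}{3}\right) \left(-28\right) = \frac{28}{3}$)
$b = - 18 \sqrt{897}$ ($b = - 9 \sqrt{24 + 3564} = - 9 \sqrt{3588} = - 9 \cdot 2 \sqrt{897} = - 18 \sqrt{897} \approx -539.1$)
$\frac{1}{p{\left(U,-96 \right)} + b} = \frac{1}{\frac{28}{3} - 18 \sqrt{897}}$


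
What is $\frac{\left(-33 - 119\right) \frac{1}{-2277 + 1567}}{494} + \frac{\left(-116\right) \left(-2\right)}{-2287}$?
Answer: $- \frac{1066106}{10554505} \approx -0.10101$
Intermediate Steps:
$\frac{\left(-33 - 119\right) \frac{1}{-2277 + 1567}}{494} + \frac{\left(-116\right) \left(-2\right)}{-2287} = - \frac{152}{-710} \cdot \frac{1}{494} + 232 \left(- \frac{1}{2287}\right) = \left(-152\right) \left(- \frac{1}{710}\right) \frac{1}{494} - \frac{232}{2287} = \frac{76}{355} \cdot \frac{1}{494} - \frac{232}{2287} = \frac{2}{4615} - \frac{232}{2287} = - \frac{1066106}{10554505}$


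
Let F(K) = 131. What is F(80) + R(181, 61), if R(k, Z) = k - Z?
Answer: 251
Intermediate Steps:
F(80) + R(181, 61) = 131 + (181 - 1*61) = 131 + (181 - 61) = 131 + 120 = 251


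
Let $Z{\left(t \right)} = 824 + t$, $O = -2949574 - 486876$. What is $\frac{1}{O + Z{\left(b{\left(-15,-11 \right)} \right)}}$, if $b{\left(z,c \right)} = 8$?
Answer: $- \frac{1}{3435618} \approx -2.9107 \cdot 10^{-7}$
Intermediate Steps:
$O = -3436450$ ($O = -2949574 - 486876 = -3436450$)
$\frac{1}{O + Z{\left(b{\left(-15,-11 \right)} \right)}} = \frac{1}{-3436450 + \left(824 + 8\right)} = \frac{1}{-3436450 + 832} = \frac{1}{-3435618} = - \frac{1}{3435618}$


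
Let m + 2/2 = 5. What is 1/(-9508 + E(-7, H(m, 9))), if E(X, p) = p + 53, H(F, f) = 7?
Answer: -1/9448 ≈ -0.00010584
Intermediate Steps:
m = 4 (m = -1 + 5 = 4)
E(X, p) = 53 + p
1/(-9508 + E(-7, H(m, 9))) = 1/(-9508 + (53 + 7)) = 1/(-9508 + 60) = 1/(-9448) = -1/9448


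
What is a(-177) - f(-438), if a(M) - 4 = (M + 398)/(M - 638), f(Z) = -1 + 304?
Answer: -243906/815 ≈ -299.27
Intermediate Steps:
f(Z) = 303
a(M) = 4 + (398 + M)/(-638 + M) (a(M) = 4 + (M + 398)/(M - 638) = 4 + (398 + M)/(-638 + M))
a(-177) - f(-438) = (-2154 + 5*(-177))/(-638 - 177) - 1*303 = (-2154 - 885)/(-815) - 303 = -1/815*(-3039) - 303 = 3039/815 - 303 = -243906/815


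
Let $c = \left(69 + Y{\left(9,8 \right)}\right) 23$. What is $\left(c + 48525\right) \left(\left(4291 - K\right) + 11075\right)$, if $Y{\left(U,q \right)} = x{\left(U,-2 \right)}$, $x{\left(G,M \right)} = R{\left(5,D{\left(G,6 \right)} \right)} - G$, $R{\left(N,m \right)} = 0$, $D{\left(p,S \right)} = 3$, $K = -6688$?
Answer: $1100604870$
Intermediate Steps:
$x{\left(G,M \right)} = - G$ ($x{\left(G,M \right)} = 0 - G = - G$)
$Y{\left(U,q \right)} = - U$
$c = 1380$ ($c = \left(69 - 9\right) 23 = 60 \cdot 23 = 1380$)
$\left(c + 48525\right) \left(\left(4291 - K\right) + 11075\right) = \left(1380 + 48525\right) \left(\left(4291 - -6688\right) + 11075\right) = 49905 \left(\left(4291 + 6688\right) + 11075\right) = 49905 \left(10979 + 11075\right) = 49905 \cdot 22054 = 1100604870$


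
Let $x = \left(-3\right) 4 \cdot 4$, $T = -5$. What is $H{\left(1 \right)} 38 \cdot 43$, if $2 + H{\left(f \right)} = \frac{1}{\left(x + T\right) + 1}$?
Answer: $- \frac{85785}{26} \approx -3299.4$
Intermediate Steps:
$x = -48$ ($x = \left(-12\right) 4 = -48$)
$H{\left(f \right)} = - \frac{105}{52}$ ($H{\left(f \right)} = -2 + \frac{1}{\left(-48 - 5\right) + 1} = -2 + \frac{1}{-53 + 1} = -2 + \frac{1}{-52} = -2 - \frac{1}{52} = - \frac{105}{52}$)
$H{\left(1 \right)} 38 \cdot 43 = \left(- \frac{105}{52}\right) 38 \cdot 43 = \left(- \frac{1995}{26}\right) 43 = - \frac{85785}{26}$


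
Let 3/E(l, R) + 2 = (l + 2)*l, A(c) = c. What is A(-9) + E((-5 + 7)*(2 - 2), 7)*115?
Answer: -363/2 ≈ -181.50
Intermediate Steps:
E(l, R) = 3/(-2 + l*(2 + l)) (E(l, R) = 3/(-2 + (l + 2)*l) = 3/(-2 + (2 + l)*l) = 3/(-2 + l*(2 + l)))
A(-9) + E((-5 + 7)*(2 - 2), 7)*115 = -9 + (3/(-2 + ((-5 + 7)*(2 - 2))² + 2*((-5 + 7)*(2 - 2))))*115 = -9 + (3/(-2 + (2*0)² + 2*(2*0)))*115 = -9 + (3/(-2 + 0² + 2*0))*115 = -9 + (3/(-2 + 0 + 0))*115 = -9 + (3/(-2))*115 = -9 + (3*(-½))*115 = -9 - 3/2*115 = -9 - 345/2 = -363/2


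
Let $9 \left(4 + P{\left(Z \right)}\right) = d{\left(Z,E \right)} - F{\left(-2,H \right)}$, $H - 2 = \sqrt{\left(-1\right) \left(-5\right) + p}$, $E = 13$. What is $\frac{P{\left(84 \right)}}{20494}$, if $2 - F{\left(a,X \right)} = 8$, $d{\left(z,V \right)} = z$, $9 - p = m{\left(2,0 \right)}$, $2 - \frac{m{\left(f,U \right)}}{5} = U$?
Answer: $\frac{3}{10247} \approx 0.00029277$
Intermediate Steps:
$m{\left(f,U \right)} = 10 - 5 U$
$p = -1$ ($p = 9 - \left(10 - 0\right) = 9 - \left(10 + 0\right) = 9 - 10 = -1$)
$H = 4$ ($H = 2 + \sqrt{\left(-1\right) \left(-5\right) - 1} = 2 + \sqrt{5 - 1} = 2 + \sqrt{4} = 2 + 2 = 4$)
$F{\left(a,X \right)} = -6$ ($F{\left(a,X \right)} = 2 - 8 = -6$)
$P{\left(Z \right)} = - \frac{10}{3} + \frac{Z}{9}$ ($P{\left(Z \right)} = -4 + \frac{Z - -6}{9} = -4 + \frac{Z + 6}{9} = -4 + \frac{6 + Z}{9} = -4 + \left(\frac{2}{3} + \frac{Z}{9}\right) = - \frac{10}{3} + \frac{Z}{9}$)
$\frac{P{\left(84 \right)}}{20494} = \frac{- \frac{10}{3} + \frac{1}{9} \cdot 84}{20494} = \left(- \frac{10}{3} + \frac{28}{3}\right) \frac{1}{20494} = 6 \cdot \frac{1}{20494} = \frac{3}{10247}$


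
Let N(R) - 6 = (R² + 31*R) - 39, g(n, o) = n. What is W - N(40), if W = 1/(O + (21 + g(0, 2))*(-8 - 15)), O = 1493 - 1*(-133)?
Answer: -3208400/1143 ≈ -2807.0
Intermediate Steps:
N(R) = -33 + R² + 31*R (N(R) = 6 + ((R² + 31*R) - 39) = 6 + (-39 + R² + 31*R) = -33 + R² + 31*R)
O = 1626 (O = 1493 + 133 = 1626)
W = 1/1143 (W = 1/(1626 + (21 + 0)*(-8 - 15)) = 1/(1626 + 21*(-23)) = 1/(1626 - 483) = 1/1143 ≈ 0.00087489)
W - N(40) = 1/1143 - (-33 + 40² + 31*40) = 1/1143 - (-33 + 1600 + 1240) = 1/1143 - 1*2807 = 1/1143 - 2807 = -3208400/1143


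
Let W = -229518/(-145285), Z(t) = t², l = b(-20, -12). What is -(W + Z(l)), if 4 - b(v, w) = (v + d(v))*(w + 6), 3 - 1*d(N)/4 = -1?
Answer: -58343518/145285 ≈ -401.58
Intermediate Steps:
d(N) = 16 (d(N) = 12 - 4*(-1) = 12 + 4 = 16)
b(v, w) = 4 - (6 + w)*(16 + v) (b(v, w) = 4 - (v + 16)*(w + 6) = 4 - (16 + v)*(6 + w) = 4 - (6 + w)*(16 + v))
l = -20 (l = -92 - 16*(-12) - 6*(-20) - 1*(-20)*(-12) = -92 + 192 + 120 - 240 = -20)
W = 229518/145285 (W = -229518*(-1/145285) = 229518/145285 ≈ 1.5798)
-(W + Z(l)) = -(229518/145285 + (-20)²) = -(229518/145285 + 400) = -1*58343518/145285 = -58343518/145285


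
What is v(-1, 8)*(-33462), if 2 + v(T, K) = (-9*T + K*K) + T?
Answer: -2342340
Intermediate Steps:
v(T, K) = -2 + K**2 - 8*T (v(T, K) = -2 + ((-9*T + K*K) + T) = -2 + ((-9*T + K**2) + T) = -2 + ((K**2 - 9*T) + T) = -2 + (K**2 - 8*T) = -2 + K**2 - 8*T)
v(-1, 8)*(-33462) = (-2 + 8**2 - 8*(-1))*(-33462) = (-2 + 64 + 8)*(-33462) = 70*(-33462) = -2342340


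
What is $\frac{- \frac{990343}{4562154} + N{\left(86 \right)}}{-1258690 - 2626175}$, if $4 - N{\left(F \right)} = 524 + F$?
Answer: $\frac{2765655667}{17723352399210} \approx 0.00015605$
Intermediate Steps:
$N{\left(F \right)} = -520 - F$ ($N{\left(F \right)} = 4 - \left(524 + F\right) = -520 - F$)
$\frac{- \frac{990343}{4562154} + N{\left(86 \right)}}{-1258690 - 2626175} = \frac{- \frac{990343}{4562154} - 606}{-1258690 - 2626175} = \frac{\left(-990343\right) \frac{1}{4562154} - 606}{-3884865} = \left(- \frac{990343}{4562154} - 606\right) \left(- \frac{1}{3884865}\right) = \left(- \frac{2765655667}{4562154}\right) \left(- \frac{1}{3884865}\right) = \frac{2765655667}{17723352399210}$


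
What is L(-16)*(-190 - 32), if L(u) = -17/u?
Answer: -1887/8 ≈ -235.88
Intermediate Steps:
L(-16)*(-190 - 32) = (-17/(-16))*(-190 - 32) = -17*(-1/16)*(-222) = (17/16)*(-222) = -1887/8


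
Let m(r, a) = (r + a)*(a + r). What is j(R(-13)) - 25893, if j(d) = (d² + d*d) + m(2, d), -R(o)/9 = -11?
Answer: 3910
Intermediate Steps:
R(o) = 99 (R(o) = -9*(-11) = 99)
m(r, a) = (a + r)² (m(r, a) = (a + r)*(a + r) = (a + r)²)
j(d) = (2 + d)² + 2*d² (j(d) = (d² + d*d) + (d + 2)² = (d² + d²) + (2 + d)² = 2*d² + (2 + d)² = (2 + d)² + 2*d²)
j(R(-13)) - 25893 = ((2 + 99)² + 2*99²) - 25893 = (101² + 2*9801) - 25893 = (10201 + 19602) - 25893 = 29803 - 25893 = 3910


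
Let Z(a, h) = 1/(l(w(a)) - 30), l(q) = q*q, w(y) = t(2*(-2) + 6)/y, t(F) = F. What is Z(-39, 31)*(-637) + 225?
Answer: 1604961/6518 ≈ 246.24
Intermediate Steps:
w(y) = 2/y (w(y) = (2*(-2) + 6)/y = (-4 + 6)/y = 2/y)
l(q) = q²
Z(a, h) = 1/(-30 + 4/a²) (Z(a, h) = 1/((2/a)² - 30) = 1/(4/a² - 30) = 1/(-30 + 4/a²))
Z(-39, 31)*(-637) + 225 = ((½)*(-39)²/(2 - 15*(-39)²))*(-637) + 225 = ((½)*1521/(2 - 15*1521))*(-637) + 225 = ((½)*1521/(2 - 22815))*(-637) + 225 = ((½)*1521/(-22813))*(-637) + 225 = ((½)*1521*(-1/22813))*(-637) + 225 = -1521/45626*(-637) + 225 = 138411/6518 + 225 = 1604961/6518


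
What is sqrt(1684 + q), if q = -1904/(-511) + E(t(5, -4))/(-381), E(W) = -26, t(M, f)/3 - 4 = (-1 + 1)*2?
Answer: sqrt(1305615145686)/27813 ≈ 41.083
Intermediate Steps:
t(M, f) = 12 (t(M, f) = 12 + 3*((-1 + 1)*2) = 12 + 3*(0*2) = 12 + 3*0 = 12 + 0 = 12)
q = 105530/27813 (q = -1904/(-511) - 26/(-381) = -1904*(-1/511) - 26*(-1/381) = 272/73 + 26/381 = 105530/27813 ≈ 3.7943)
sqrt(1684 + q) = sqrt(1684 + 105530/27813) = sqrt(46942622/27813) = sqrt(1305615145686)/27813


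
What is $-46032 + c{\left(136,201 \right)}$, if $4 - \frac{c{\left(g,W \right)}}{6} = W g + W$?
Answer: $-211230$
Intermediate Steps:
$c{\left(g,W \right)} = 24 - 6 W - 6 W g$ ($c{\left(g,W \right)} = 24 - 6 \left(W g + W\right) = 24 - 6 \left(W + W g\right) = 24 - \left(6 W + 6 W g\right) = 24 - 6 W - 6 W g$)
$-46032 + c{\left(136,201 \right)} = -46032 - \left(1182 + 164016\right) = -46032 - 165198 = -211230$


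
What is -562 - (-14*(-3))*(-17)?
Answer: 152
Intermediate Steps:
-562 - (-14*(-3))*(-17) = -562 - 42*(-17) = -562 - 1*(-714) = -562 + 714 = 152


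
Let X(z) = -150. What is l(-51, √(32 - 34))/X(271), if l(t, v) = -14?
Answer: 7/75 ≈ 0.093333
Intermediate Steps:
l(-51, √(32 - 34))/X(271) = -14/(-150) = -14*(-1/150) = 7/75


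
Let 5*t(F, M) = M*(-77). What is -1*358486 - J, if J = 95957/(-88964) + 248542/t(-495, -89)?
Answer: -31238309022433/87095756 ≈ -3.5867e+5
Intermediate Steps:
t(F, M) = -77*M/5 (t(F, M) = (M*(-77))/5 = (-77*M)/5 = -77*M/5)
J = 15699837017/87095756 (J = 95957/(-88964) + 248542/((-77/5*(-89))) = 95957*(-1/88964) + 248542/(6853/5) = -95957/88964 + 248542*(5/6853) = -95957/88964 + 177530/979 = 15699837017/87095756 ≈ 180.26)
-1*358486 - J = -1*358486 - 1*15699837017/87095756 = -358486 - 15699837017/87095756 = -31238309022433/87095756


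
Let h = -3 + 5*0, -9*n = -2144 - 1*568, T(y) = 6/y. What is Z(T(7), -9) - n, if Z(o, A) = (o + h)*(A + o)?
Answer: -41731/147 ≈ -283.88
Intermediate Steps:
n = 904/3 (n = -(-2144 - 1*568)/9 = -(-2144 - 568)/9 = -⅑*(-2712) = 904/3 ≈ 301.33)
h = -3 (h = -3 + 0 = -3)
Z(o, A) = (-3 + o)*(A + o) (Z(o, A) = (o - 3)*(A + o) = (-3 + o)*(A + o))
Z(T(7), -9) - n = ((6/7)² - 3*(-9) - 18/7 - 54/7) - 1*904/3 = ((6*(⅐))² + 27 - 18/7 - 54/7) - 904/3 = ((6/7)² + 27 - 3*6/7 - 9*6/7) - 904/3 = (36/49 + 27 - 18/7 - 54/7) - 904/3 = 855/49 - 904/3 = -41731/147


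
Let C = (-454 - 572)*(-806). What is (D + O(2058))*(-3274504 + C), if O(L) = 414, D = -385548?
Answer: 942633951432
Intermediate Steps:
C = 826956 (C = -1026*(-806) = 826956)
(D + O(2058))*(-3274504 + C) = (-385548 + 414)*(-3274504 + 826956) = -385134*(-2447548) = 942633951432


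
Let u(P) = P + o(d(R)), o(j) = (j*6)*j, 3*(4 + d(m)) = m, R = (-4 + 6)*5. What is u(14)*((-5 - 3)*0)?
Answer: 0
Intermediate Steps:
R = 10 (R = 2*5 = 10)
d(m) = -4 + m/3
o(j) = 6*j**2 (o(j) = (6*j)*j = 6*j**2)
u(P) = 8/3 + P (u(P) = P + 6*(-4 + (1/3)*10)**2 = P + 6*(-4 + 10/3)**2 = P + 6*(-2/3)**2 = P + 6*(4/9) = P + 8/3 = 8/3 + P)
u(14)*((-5 - 3)*0) = (8/3 + 14)*((-5 - 3)*0) = 50*(-8*0)/3 = (50/3)*0 = 0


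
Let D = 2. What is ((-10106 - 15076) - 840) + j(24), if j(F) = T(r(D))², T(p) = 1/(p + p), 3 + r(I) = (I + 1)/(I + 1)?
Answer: -416351/16 ≈ -26022.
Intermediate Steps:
r(I) = -2 (r(I) = -3 + (I + 1)/(I + 1) = -3 + (1 + I)/(1 + I) = -3 + 1 = -2)
T(p) = 1/(2*p)
j(F) = 1/16 (j(F) = ((½)/(-2))² = ((½)*(-½))² = (-¼)² = 1/16)
((-10106 - 15076) - 840) + j(24) = ((-10106 - 15076) - 840) + 1/16 = (-25182 - 840) + 1/16 = -26022 + 1/16 = -416351/16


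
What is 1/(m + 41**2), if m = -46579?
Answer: -1/44898 ≈ -2.2273e-5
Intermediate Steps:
1/(m + 41**2) = 1/(-46579 + 41**2) = 1/(-46579 + 1681) = 1/(-44898) = -1/44898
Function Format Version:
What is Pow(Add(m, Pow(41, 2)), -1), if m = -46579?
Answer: Rational(-1, 44898) ≈ -2.2273e-5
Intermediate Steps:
Pow(Add(m, Pow(41, 2)), -1) = Pow(Add(-46579, Pow(41, 2)), -1) = Pow(Add(-46579, 1681), -1) = Pow(-44898, -1) = Rational(-1, 44898)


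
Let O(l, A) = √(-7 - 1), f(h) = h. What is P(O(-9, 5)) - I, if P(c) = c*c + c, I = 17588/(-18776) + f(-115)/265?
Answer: -1649253/248782 + 2*I*√2 ≈ -6.6293 + 2.8284*I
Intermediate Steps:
O(l, A) = 2*I*√2 (O(l, A) = √(-8) = 2*I*√2)
I = -341003/248782 (I = 17588/(-18776) - 115/265 = 17588*(-1/18776) - 115*1/265 = -4397/4694 - 23/53 = -341003/248782 ≈ -1.3707)
P(c) = c + c² (P(c) = c² + c = c + c²)
P(O(-9, 5)) - I = (2*I*√2)*(1 + 2*I*√2) - 1*(-341003/248782) = 2*I*√2*(1 + 2*I*√2) + 341003/248782 = 341003/248782 + 2*I*√2*(1 + 2*I*√2)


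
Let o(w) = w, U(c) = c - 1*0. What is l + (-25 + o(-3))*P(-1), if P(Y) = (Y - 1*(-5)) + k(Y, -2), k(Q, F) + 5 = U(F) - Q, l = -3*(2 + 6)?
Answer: 32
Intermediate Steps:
U(c) = c (U(c) = c + 0 = c)
l = -24 (l = -3*8 = -24)
k(Q, F) = -5 + F - Q (k(Q, F) = -5 + (F - Q) = -5 + F - Q)
P(Y) = -2 (P(Y) = (Y - 1*(-5)) + (-5 - 2 - Y) = (Y + 5) + (-7 - Y) = (5 + Y) + (-7 - Y) = -2)
l + (-25 + o(-3))*P(-1) = -24 + (-25 - 3)*(-2) = -24 - 28*(-2) = -24 + 56 = 32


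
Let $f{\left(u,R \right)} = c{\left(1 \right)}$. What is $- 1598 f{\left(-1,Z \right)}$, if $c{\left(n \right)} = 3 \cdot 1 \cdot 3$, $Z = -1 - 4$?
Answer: $-14382$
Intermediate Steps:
$Z = -5$ ($Z = -1 - 4 = -5$)
$c{\left(n \right)} = 9$ ($c{\left(n \right)} = 3 \cdot 3 = 9$)
$f{\left(u,R \right)} = 9$
$- 1598 f{\left(-1,Z \right)} = - 1598 \cdot 9 = \left(-1\right) 14382 = -14382$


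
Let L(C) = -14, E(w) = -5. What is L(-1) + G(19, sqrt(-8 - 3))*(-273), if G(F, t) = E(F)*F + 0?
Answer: 25921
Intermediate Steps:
G(F, t) = -5*F (G(F, t) = -5*F + 0 = -5*F)
L(-1) + G(19, sqrt(-8 - 3))*(-273) = -14 - 5*19*(-273) = -14 - 95*(-273) = -14 + 25935 = 25921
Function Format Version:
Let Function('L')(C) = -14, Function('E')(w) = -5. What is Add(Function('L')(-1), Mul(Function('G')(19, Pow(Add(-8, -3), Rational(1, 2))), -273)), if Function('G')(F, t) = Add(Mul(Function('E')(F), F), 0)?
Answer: 25921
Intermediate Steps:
Function('G')(F, t) = Mul(-5, F) (Function('G')(F, t) = Add(Mul(-5, F), 0) = Mul(-5, F))
Add(Function('L')(-1), Mul(Function('G')(19, Pow(Add(-8, -3), Rational(1, 2))), -273)) = Add(-14, Mul(Mul(-5, 19), -273)) = Add(-14, Mul(-95, -273)) = Add(-14, 25935) = 25921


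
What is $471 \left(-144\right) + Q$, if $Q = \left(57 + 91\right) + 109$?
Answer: $-67567$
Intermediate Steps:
$Q = 257$ ($Q = 148 + 109 = 257$)
$471 \left(-144\right) + Q = 471 \left(-144\right) + 257 = -67824 + 257 = -67567$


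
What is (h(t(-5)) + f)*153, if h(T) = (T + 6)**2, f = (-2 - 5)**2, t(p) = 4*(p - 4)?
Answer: 145197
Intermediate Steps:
t(p) = -16 + 4*p (t(p) = 4*(-4 + p) = -16 + 4*p)
f = 49 (f = (-7)**2 = 49)
h(T) = (6 + T)**2
(h(t(-5)) + f)*153 = ((6 + (-16 + 4*(-5)))**2 + 49)*153 = ((6 + (-16 - 20))**2 + 49)*153 = ((6 - 36)**2 + 49)*153 = ((-30)**2 + 49)*153 = (900 + 49)*153 = 949*153 = 145197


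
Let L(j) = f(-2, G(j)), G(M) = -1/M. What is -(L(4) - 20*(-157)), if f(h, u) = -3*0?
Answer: -3140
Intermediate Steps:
f(h, u) = 0
L(j) = 0
-(L(4) - 20*(-157)) = -(0 - 20*(-157)) = -(0 + 3140) = -1*3140 = -3140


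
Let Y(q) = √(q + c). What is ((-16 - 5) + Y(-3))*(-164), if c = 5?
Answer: 3444 - 164*√2 ≈ 3212.1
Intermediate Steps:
Y(q) = √(5 + q) (Y(q) = √(q + 5) = √(5 + q))
((-16 - 5) + Y(-3))*(-164) = ((-16 - 5) + √(5 - 3))*(-164) = (-21 + √2)*(-164) = 3444 - 164*√2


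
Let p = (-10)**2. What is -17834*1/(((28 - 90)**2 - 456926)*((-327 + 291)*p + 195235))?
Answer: 8917/43413184535 ≈ 2.0540e-7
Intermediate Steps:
p = 100
-17834*1/(((28 - 90)**2 - 456926)*((-327 + 291)*p + 195235)) = -17834*1/(((28 - 90)**2 - 456926)*((-327 + 291)*100 + 195235)) = -17834*1/(((-62)**2 - 456926)*(-36*100 + 195235)) = -17834*1/((-3600 + 195235)*(3844 - 456926)) = -17834/((-453082*191635)) = -17834/(-86826369070) = -17834*(-1/86826369070) = 8917/43413184535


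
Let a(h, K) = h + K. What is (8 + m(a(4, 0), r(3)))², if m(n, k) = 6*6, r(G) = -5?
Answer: 1936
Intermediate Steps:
a(h, K) = K + h
m(n, k) = 36
(8 + m(a(4, 0), r(3)))² = (8 + 36)² = 44² = 1936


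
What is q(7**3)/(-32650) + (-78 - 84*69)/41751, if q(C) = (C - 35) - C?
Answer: -12688321/90878010 ≈ -0.13962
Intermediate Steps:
q(C) = -35 (q(C) = (-35 + C) - C = -35)
q(7**3)/(-32650) + (-78 - 84*69)/41751 = -35/(-32650) + (-78 - 84*69)/41751 = -35*(-1/32650) + (-78 - 5796)*(1/41751) = 7/6530 - 5874*1/41751 = 7/6530 - 1958/13917 = -12688321/90878010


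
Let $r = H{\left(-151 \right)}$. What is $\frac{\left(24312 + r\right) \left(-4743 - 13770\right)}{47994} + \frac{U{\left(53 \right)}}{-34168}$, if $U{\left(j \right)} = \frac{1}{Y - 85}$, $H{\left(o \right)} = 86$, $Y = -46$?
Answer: $- \frac{336954012036233}{35803587992} \approx -9411.2$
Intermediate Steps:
$r = 86$
$U{\left(j \right)} = - \frac{1}{131}$ ($U{\left(j \right)} = \frac{1}{-46 - 85} = \frac{1}{-131} = - \frac{1}{131}$)
$\frac{\left(24312 + r\right) \left(-4743 - 13770\right)}{47994} + \frac{U{\left(53 \right)}}{-34168} = \frac{\left(24312 + 86\right) \left(-4743 - 13770\right)}{47994} - \frac{1}{131 \left(-34168\right)} = 24398 \left(-18513\right) \frac{1}{47994} - - \frac{1}{4476008} = \left(-451680174\right) \frac{1}{47994} + \frac{1}{4476008} = - \frac{75280029}{7999} + \frac{1}{4476008} = - \frac{336954012036233}{35803587992}$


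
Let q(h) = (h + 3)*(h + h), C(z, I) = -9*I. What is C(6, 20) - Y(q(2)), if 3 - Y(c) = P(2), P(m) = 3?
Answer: -180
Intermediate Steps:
q(h) = 2*h*(3 + h) (q(h) = (3 + h)*(2*h) = 2*h*(3 + h))
Y(c) = 0 (Y(c) = 3 - 1*3 = 3 - 3 = 0)
C(6, 20) - Y(q(2)) = -9*20 - 1*0 = -180 + 0 = -180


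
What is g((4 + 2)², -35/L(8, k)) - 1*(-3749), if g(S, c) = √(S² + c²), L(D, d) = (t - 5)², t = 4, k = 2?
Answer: 3749 + √2521 ≈ 3799.2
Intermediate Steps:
L(D, d) = 1 (L(D, d) = (4 - 5)² = (-1)² = 1)
g((4 + 2)², -35/L(8, k)) - 1*(-3749) = √(((4 + 2)²)² + (-35/1)²) - 1*(-3749) = √((6²)² + (-35*1)²) + 3749 = √(36² + (-35)²) + 3749 = √(1296 + 1225) + 3749 = √2521 + 3749 = 3749 + √2521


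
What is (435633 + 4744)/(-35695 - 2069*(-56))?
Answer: 440377/80169 ≈ 5.4931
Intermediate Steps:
(435633 + 4744)/(-35695 - 2069*(-56)) = 440377/(-35695 + 115864) = 440377/80169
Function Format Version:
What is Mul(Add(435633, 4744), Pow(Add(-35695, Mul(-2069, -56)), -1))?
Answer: Rational(440377, 80169) ≈ 5.4931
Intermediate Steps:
Mul(Add(435633, 4744), Pow(Add(-35695, Mul(-2069, -56)), -1)) = Mul(440377, Pow(Add(-35695, 115864), -1)) = Mul(440377, Pow(80169, -1)) = Mul(440377, Rational(1, 80169)) = Rational(440377, 80169)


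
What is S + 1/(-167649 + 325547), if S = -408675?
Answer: -64528965149/157898 ≈ -4.0868e+5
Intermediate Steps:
S + 1/(-167649 + 325547) = -408675 + 1/(-167649 + 325547) = -408675 + 1/157898 = -64528965149/157898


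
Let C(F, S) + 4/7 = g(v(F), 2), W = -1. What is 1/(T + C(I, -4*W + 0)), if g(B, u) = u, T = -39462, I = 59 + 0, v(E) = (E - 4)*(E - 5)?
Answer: -7/276224 ≈ -2.5342e-5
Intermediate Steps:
v(E) = (-5 + E)*(-4 + E) (v(E) = (-4 + E)*(-5 + E) = (-5 + E)*(-4 + E))
I = 59
C(F, S) = 10/7 (C(F, S) = -4/7 + 2 = 10/7)
1/(T + C(I, -4*W + 0)) = 1/(-39462 + 10/7) = 1/(-276224/7) = -7/276224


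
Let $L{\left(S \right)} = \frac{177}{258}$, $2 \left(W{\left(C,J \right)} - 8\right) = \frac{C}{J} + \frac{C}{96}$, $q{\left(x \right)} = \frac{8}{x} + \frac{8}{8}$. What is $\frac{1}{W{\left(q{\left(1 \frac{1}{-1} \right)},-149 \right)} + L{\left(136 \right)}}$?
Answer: $\frac{1230144}{10669135} \approx 0.1153$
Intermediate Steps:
$q{\left(x \right)} = 1 + \frac{8}{x}$ ($q{\left(x \right)} = \frac{8}{x} + 8 \cdot \frac{1}{8} = \frac{8}{x} + 1 = 1 + \frac{8}{x}$)
$W{\left(C,J \right)} = 8 + \frac{C}{192} + \frac{C}{2 J}$ ($W{\left(C,J \right)} = 8 + \frac{\frac{C}{J} + \frac{C}{96}}{2} = 8 + \frac{\frac{C}{96} + \frac{C}{J}}{2} = 8 + \left(\frac{C}{192} + \frac{C}{2 J}\right) = 8 + \frac{C}{192} + \frac{C}{2 J}$)
$L{\left(S \right)} = \frac{59}{86}$ ($L{\left(S \right)} = 177 \cdot \frac{1}{258} = \frac{59}{86}$)
$\frac{1}{W{\left(q{\left(1 \frac{1}{-1} \right)},-149 \right)} + L{\left(136 \right)}} = \frac{1}{\left(8 + \frac{\frac{1}{1 \frac{1}{-1}} \left(8 + 1 \frac{1}{-1}\right)}{192} + \frac{\frac{1}{1 \frac{1}{-1}} \left(8 + 1 \frac{1}{-1}\right)}{2 \left(-149\right)}\right) + \frac{59}{86}} = \frac{1}{\left(8 + \frac{\frac{1}{1 \left(-1\right)} \left(8 + 1 \left(-1\right)\right)}{192} + \frac{1}{2} \frac{8 + 1 \left(-1\right)}{1 \left(-1\right)} \left(- \frac{1}{149}\right)\right) + \frac{59}{86}} = \frac{1}{\left(8 + \frac{\frac{1}{-1} \left(8 - 1\right)}{192} + \frac{1}{2} \frac{8 - 1}{-1} \left(- \frac{1}{149}\right)\right) + \frac{59}{86}} = \frac{1}{\left(8 + \frac{\left(-1\right) 7}{192} + \frac{1}{2} \left(\left(-1\right) 7\right) \left(- \frac{1}{149}\right)\right) + \frac{59}{86}} = \frac{1}{\left(8 + \frac{1}{192} \left(-7\right) + \frac{1}{2} \left(-7\right) \left(- \frac{1}{149}\right)\right) + \frac{59}{86}} = \frac{1}{\left(8 - \frac{7}{192} + \frac{7}{298}\right) + \frac{59}{86}} = \frac{1}{\frac{228493}{28608} + \frac{59}{86}} = \frac{1}{\frac{10669135}{1230144}} = \frac{1230144}{10669135}$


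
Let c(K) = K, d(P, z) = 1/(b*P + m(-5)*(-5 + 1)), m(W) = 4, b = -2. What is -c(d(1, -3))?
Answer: 1/18 ≈ 0.055556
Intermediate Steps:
d(P, z) = 1/(-16 - 2*P) (d(P, z) = 1/(-2*P + 4*(-5 + 1)) = 1/(-2*P + 4*(-4)) = 1/(-2*P - 16) = 1/(-16 - 2*P))
-c(d(1, -3)) = -1/(2*(-8 - 1*1)) = -1/(2*(-8 - 1)) = -1/(2*(-9)) = -(-1)/(2*9) = -1*(-1/18) = 1/18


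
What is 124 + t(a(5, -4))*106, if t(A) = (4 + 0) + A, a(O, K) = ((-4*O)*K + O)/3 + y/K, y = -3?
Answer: 21785/6 ≈ 3630.8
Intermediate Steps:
a(O, K) = -3/K + O/3 - 4*K*O/3 (a(O, K) = ((-4*O)*K + O)/3 - 3/K = (-4*K*O + O)*(⅓) - 3/K = (O - 4*K*O)*(⅓) - 3/K = (O/3 - 4*K*O/3) - 3/K = -3/K + O/3 - 4*K*O/3)
t(A) = 4 + A
124 + t(a(5, -4))*106 = 124 + (4 + (-3/(-4) + (⅓)*5 - 4/3*(-4)*5))*106 = 124 + (4 + (-3*(-¼) + 5/3 + 80/3))*106 = 124 + (4 + (¾ + 5/3 + 80/3))*106 = 124 + (4 + 349/12)*106 = 124 + (397/12)*106 = 124 + 21041/6 = 21785/6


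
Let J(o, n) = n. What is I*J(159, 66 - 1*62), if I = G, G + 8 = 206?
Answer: 792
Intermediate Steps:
G = 198 (G = -8 + 206 = 198)
I = 198
I*J(159, 66 - 1*62) = 198*(66 - 1*62) = 198*(66 - 62) = 198*4 = 792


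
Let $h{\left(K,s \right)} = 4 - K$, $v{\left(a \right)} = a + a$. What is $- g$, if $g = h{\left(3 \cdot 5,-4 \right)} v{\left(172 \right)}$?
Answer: $3784$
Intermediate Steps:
$v{\left(a \right)} = 2 a$
$g = -3784$ ($g = \left(4 - 3 \cdot 5\right) 2 \cdot 172 = \left(4 - 15\right) 344 = \left(-11\right) 344 = -3784$)
$- g = \left(-1\right) \left(-3784\right) = 3784$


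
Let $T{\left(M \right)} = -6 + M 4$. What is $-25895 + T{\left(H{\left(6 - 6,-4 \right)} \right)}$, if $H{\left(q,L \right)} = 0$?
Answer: $-25901$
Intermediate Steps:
$T{\left(M \right)} = -6 + 4 M$
$-25895 + T{\left(H{\left(6 - 6,-4 \right)} \right)} = -25895 + \left(-6 + 4 \cdot 0\right) = -25895 + \left(-6 + 0\right) = -25895 - 6 = -25901$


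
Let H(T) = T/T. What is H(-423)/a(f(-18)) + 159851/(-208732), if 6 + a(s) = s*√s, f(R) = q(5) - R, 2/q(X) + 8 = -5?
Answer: -495172962863/647490629908 + 1508*√754/3102019 ≈ -0.75141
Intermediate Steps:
q(X) = -2/13 (q(X) = 2/(-8 - 5) = 2/(-13) = 2*(-1/13) = -2/13)
f(R) = -2/13 - R
H(T) = 1
a(s) = -6 + s^(3/2) (a(s) = -6 + s*√s = -6 + s^(3/2))
H(-423)/a(f(-18)) + 159851/(-208732) = 1/(-6 + (-2/13 - 1*(-18))^(3/2)) + 159851/(-208732) = 1/(-6 + (-2/13 + 18)^(3/2)) + 159851*(-1/208732) = 1/(-6 + (232/13)^(3/2)) - 159851/208732 = 1/(-6 + 464*√754/169) - 159851/208732 = -159851/208732 + 1/(-6 + 464*√754/169)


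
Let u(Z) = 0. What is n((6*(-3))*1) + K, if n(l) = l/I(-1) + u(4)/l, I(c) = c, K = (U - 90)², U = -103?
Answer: 37267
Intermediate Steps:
K = 37249 (K = (-103 - 90)² = (-193)² = 37249)
n(l) = -l (n(l) = l/(-1) + 0/l = l*(-1) + 0 = -l + 0 = -l)
n((6*(-3))*1) + K = -6*(-3) + 37249 = -(-18) + 37249 = -1*(-18) + 37249 = 18 + 37249 = 37267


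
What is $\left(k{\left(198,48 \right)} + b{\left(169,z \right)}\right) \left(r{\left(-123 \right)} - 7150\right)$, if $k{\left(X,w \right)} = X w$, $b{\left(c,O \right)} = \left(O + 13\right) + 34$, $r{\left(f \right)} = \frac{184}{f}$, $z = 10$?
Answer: $- \frac{2803393558}{41} \approx -6.8375 \cdot 10^{7}$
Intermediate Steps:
$b{\left(c,O \right)} = 47 + O$ ($b{\left(c,O \right)} = \left(13 + O\right) + 34 = 47 + O$)
$\left(k{\left(198,48 \right)} + b{\left(169,z \right)}\right) \left(r{\left(-123 \right)} - 7150\right) = \left(198 \cdot 48 + \left(47 + 10\right)\right) \left(\frac{184}{-123} - 7150\right) = \left(9504 + 57\right) \left(184 \left(- \frac{1}{123}\right) - 7150\right) = 9561 \left(- \frac{184}{123} - 7150\right) = 9561 \left(- \frac{879634}{123}\right) = - \frac{2803393558}{41}$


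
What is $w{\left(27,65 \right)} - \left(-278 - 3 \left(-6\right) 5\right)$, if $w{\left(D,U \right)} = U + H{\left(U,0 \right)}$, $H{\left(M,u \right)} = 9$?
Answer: $262$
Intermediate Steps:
$w{\left(D,U \right)} = 9 + U$ ($w{\left(D,U \right)} = U + 9 = 9 + U$)
$w{\left(27,65 \right)} - \left(-278 - 3 \left(-6\right) 5\right) = \left(9 + 65\right) - \left(-278 - 3 \left(-6\right) 5\right) = 74 - \left(-278 - \left(-18\right) 5\right) = 74 - \left(-278 - -90\right) = 74 - \left(-278 + 90\right) = 74 - -188 = 74 + 188 = 262$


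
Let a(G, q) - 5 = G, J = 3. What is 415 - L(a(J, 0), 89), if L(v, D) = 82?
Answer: 333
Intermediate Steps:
a(G, q) = 5 + G
415 - L(a(J, 0), 89) = 415 - 1*82 = 415 - 82 = 333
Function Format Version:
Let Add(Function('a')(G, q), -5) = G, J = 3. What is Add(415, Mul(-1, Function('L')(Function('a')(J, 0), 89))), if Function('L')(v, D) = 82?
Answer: 333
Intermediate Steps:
Function('a')(G, q) = Add(5, G)
Add(415, Mul(-1, Function('L')(Function('a')(J, 0), 89))) = Add(415, Mul(-1, 82)) = Add(415, -82) = 333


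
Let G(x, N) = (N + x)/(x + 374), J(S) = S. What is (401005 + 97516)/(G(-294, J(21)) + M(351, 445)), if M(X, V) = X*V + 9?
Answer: 39881680/12496047 ≈ 3.1915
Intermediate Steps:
M(X, V) = 9 + V*X (M(X, V) = V*X + 9 = 9 + V*X)
G(x, N) = (N + x)/(374 + x)
(401005 + 97516)/(G(-294, J(21)) + M(351, 445)) = (401005 + 97516)/((21 - 294)/(374 - 294) + (9 + 445*351)) = 498521/(-273/80 + (9 + 156195)) = 498521/((1/80)*(-273) + 156204) = 498521/(-273/80 + 156204) = 498521/(12496047/80) = 498521*(80/12496047) = 39881680/12496047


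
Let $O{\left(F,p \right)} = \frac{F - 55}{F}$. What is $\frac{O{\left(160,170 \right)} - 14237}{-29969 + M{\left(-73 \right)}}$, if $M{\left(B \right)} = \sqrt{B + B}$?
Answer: $\frac{13652767547}{28740515424} + \frac{455563 i \sqrt{146}}{28740515424} \approx 0.47504 + 0.00019153 i$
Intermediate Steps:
$M{\left(B \right)} = \sqrt{2} \sqrt{B}$ ($M{\left(B \right)} = \sqrt{2 B} = \sqrt{2} \sqrt{B}$)
$O{\left(F,p \right)} = \frac{-55 + F}{F}$
$\frac{O{\left(160,170 \right)} - 14237}{-29969 + M{\left(-73 \right)}} = \frac{\frac{-55 + 160}{160} - 14237}{-29969 + \sqrt{2} \sqrt{-73}} = \frac{\frac{1}{160} \cdot 105 - 14237}{-29969 + \sqrt{2} i \sqrt{73}} = \frac{\frac{21}{32} - 14237}{-29969 + i \sqrt{146}} = - \frac{455563}{32 \left(-29969 + i \sqrt{146}\right)}$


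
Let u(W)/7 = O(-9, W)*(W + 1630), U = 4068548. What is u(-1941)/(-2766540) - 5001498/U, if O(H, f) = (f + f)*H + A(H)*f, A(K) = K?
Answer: 5361237568053/133997628380 ≈ 40.010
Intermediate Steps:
O(H, f) = 3*H*f (O(H, f) = (f + f)*H + H*f = (2*f)*H + H*f = 2*H*f + H*f = 3*H*f)
u(W) = -189*W*(1630 + W) (u(W) = 7*((3*(-9)*W)*(W + 1630)) = 7*((-27*W)*(1630 + W)) = 7*(-27*W*(1630 + W)) = -189*W*(1630 + W))
u(-1941)/(-2766540) - 5001498/U = -189*(-1941)*(1630 - 1941)/(-2766540) - 5001498/4068548 = -189*(-1941)*(-311)*(-1/2766540) - 5001498*1/4068548 = -114090039*(-1/2766540) - 2500749/2034274 = 5432859/131740 - 2500749/2034274 = 5361237568053/133997628380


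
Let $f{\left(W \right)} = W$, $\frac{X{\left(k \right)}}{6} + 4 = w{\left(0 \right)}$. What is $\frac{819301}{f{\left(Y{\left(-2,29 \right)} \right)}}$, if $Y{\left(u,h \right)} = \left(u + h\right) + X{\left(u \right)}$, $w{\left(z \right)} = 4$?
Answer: $\frac{819301}{27} \approx 30344.0$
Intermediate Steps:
$X{\left(k \right)} = 0$ ($X{\left(k \right)} = -24 + 6 \cdot 4 = -24 + 24 = 0$)
$Y{\left(u,h \right)} = h + u$ ($Y{\left(u,h \right)} = \left(u + h\right) + 0 = \left(h + u\right) + 0 = h + u$)
$\frac{819301}{f{\left(Y{\left(-2,29 \right)} \right)}} = \frac{819301}{29 - 2} = \frac{819301}{27}$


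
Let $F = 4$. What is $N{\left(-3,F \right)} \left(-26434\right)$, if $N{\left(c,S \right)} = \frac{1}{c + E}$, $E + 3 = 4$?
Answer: $13217$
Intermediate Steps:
$E = 1$ ($E = -3 + 4 = 1$)
$N{\left(c,S \right)} = \frac{1}{1 + c}$ ($N{\left(c,S \right)} = \frac{1}{c + 1} = \frac{1}{1 + c}$)
$N{\left(-3,F \right)} \left(-26434\right) = \frac{1}{1 - 3} \left(-26434\right) = \frac{1}{-2} \left(-26434\right) = \left(- \frac{1}{2}\right) \left(-26434\right) = 13217$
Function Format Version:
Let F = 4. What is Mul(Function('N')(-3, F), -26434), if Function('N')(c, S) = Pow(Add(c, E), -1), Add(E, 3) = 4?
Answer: 13217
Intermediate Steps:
E = 1 (E = Add(-3, 4) = 1)
Function('N')(c, S) = Pow(Add(1, c), -1) (Function('N')(c, S) = Pow(Add(c, 1), -1) = Pow(Add(1, c), -1))
Mul(Function('N')(-3, F), -26434) = Mul(Pow(Add(1, -3), -1), -26434) = Mul(Pow(-2, -1), -26434) = Mul(Rational(-1, 2), -26434) = 13217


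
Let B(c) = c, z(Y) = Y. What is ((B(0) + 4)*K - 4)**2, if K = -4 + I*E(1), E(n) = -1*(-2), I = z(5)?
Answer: 400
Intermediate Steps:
I = 5
E(n) = 2
K = 6 (K = -4 + 5*2 = -4 + 10 = 6)
((B(0) + 4)*K - 4)**2 = ((0 + 4)*6 - 4)**2 = (4*6 - 4)**2 = (24 - 4)**2 = 20**2 = 400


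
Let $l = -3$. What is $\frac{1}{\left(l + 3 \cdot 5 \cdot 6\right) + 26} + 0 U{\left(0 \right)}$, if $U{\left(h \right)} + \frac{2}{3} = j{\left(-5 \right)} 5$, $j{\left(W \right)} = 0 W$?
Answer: $\frac{1}{113} \approx 0.0088496$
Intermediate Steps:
$j{\left(W \right)} = 0$
$U{\left(h \right)} = - \frac{2}{3}$ ($U{\left(h \right)} = - \frac{2}{3} + 0 \cdot 5 = - \frac{2}{3} + 0 = - \frac{2}{3}$)
$\frac{1}{\left(l + 3 \cdot 5 \cdot 6\right) + 26} + 0 U{\left(0 \right)} = \frac{1}{\left(-3 + 3 \cdot 5 \cdot 6\right) + 26} + 0 \left(- \frac{2}{3}\right) = \frac{1}{\left(-3 + 3 \cdot 30\right) + 26} + 0 = \frac{1}{\left(-3 + 90\right) + 26} + 0 = \frac{1}{87 + 26} + 0 = \frac{1}{113} + 0 = \frac{1}{113}$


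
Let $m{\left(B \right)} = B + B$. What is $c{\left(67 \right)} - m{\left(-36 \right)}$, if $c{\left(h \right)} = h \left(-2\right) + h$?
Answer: $5$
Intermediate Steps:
$m{\left(B \right)} = 2 B$
$c{\left(h \right)} = - h$ ($c{\left(h \right)} = - 2 h + h = - h$)
$c{\left(67 \right)} - m{\left(-36 \right)} = \left(-1\right) 67 - 2 \left(-36\right) = -67 - -72 = -67 + 72 = 5$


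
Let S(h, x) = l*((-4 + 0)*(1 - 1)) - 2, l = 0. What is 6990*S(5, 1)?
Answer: -13980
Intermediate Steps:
S(h, x) = -2 (S(h, x) = 0*((-4 + 0)*(1 - 1)) - 2 = 0*(-4*0) - 2 = 0*0 - 2 = 0 - 2 = -2)
6990*S(5, 1) = 6990*(-2) = -13980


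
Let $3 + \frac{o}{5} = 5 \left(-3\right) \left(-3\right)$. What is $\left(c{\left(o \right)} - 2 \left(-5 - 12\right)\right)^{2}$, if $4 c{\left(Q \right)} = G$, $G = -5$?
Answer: $\frac{17161}{16} \approx 1072.6$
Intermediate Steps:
$o = 210$ ($o = -15 + 5 \cdot 5 \left(-3\right) \left(-3\right) = -15 + 5 \left(\left(-15\right) \left(-3\right)\right) = -15 + 5 \cdot 45 = -15 + 225 = 210$)
$c{\left(Q \right)} = - \frac{5}{4}$ ($c{\left(Q \right)} = \frac{1}{4} \left(-5\right) = - \frac{5}{4}$)
$\left(c{\left(o \right)} - 2 \left(-5 - 12\right)\right)^{2} = \left(- \frac{5}{4} - 2 \left(-5 - 12\right)\right)^{2} = \left(- \frac{5}{4} - -34\right)^{2} = \left(- \frac{5}{4} + 34\right)^{2} = \left(\frac{131}{4}\right)^{2} = \frac{17161}{16}$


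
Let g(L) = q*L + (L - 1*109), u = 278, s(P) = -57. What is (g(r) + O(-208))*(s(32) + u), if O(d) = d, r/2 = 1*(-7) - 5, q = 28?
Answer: -223873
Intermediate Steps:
r = -24 (r = 2*(1*(-7) - 5) = 2*(-7 - 5) = 2*(-12) = -24)
g(L) = -109 + 29*L (g(L) = 28*L + (L - 1*109) = 28*L + (L - 109) = 28*L + (-109 + L) = -109 + 29*L)
(g(r) + O(-208))*(s(32) + u) = ((-109 + 29*(-24)) - 208)*(-57 + 278) = ((-109 - 696) - 208)*221 = (-805 - 208)*221 = -1013*221 = -223873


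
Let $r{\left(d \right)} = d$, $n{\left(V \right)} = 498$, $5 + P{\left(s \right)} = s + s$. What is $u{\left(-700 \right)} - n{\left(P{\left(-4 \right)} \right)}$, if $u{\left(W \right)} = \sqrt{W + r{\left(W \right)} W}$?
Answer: $-498 + 10 \sqrt{4893} \approx 201.5$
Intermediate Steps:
$P{\left(s \right)} = -5 + 2 s$ ($P{\left(s \right)} = -5 + \left(s + s\right) = -5 + 2 s$)
$u{\left(W \right)} = \sqrt{W + W^{2}}$ ($u{\left(W \right)} = \sqrt{W + W W} = \sqrt{W + W^{2}}$)
$u{\left(-700 \right)} - n{\left(P{\left(-4 \right)} \right)} = \sqrt{- 700 \left(1 - 700\right)} - 498 = \sqrt{\left(-700\right) \left(-699\right)} - 498 = \sqrt{489300} - 498 = 10 \sqrt{4893} - 498 = -498 + 10 \sqrt{4893}$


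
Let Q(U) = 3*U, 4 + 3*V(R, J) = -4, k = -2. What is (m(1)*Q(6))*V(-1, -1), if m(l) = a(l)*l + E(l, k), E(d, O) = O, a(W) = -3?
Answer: 240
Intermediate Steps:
V(R, J) = -8/3 (V(R, J) = -4/3 + (1/3)*(-4) = -4/3 - 4/3 = -8/3)
m(l) = -2 - 3*l (m(l) = -3*l - 2 = -2 - 3*l)
(m(1)*Q(6))*V(-1, -1) = ((-2 - 3*1)*(3*6))*(-8/3) = ((-2 - 3)*18)*(-8/3) = -5*18*(-8/3) = -90*(-8/3) = 240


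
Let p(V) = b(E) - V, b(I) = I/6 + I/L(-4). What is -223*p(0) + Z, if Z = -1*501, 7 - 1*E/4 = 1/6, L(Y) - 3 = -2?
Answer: -68510/9 ≈ -7612.2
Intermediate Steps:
L(Y) = 1 (L(Y) = 3 - 2 = 1)
E = 82/3 (E = 28 - 4/6 = 28 - 4*⅙ = 28 - ⅔ = 82/3 ≈ 27.333)
Z = -501
b(I) = 7*I/6 (b(I) = I/6 + I/1 = I*(⅙) + I*1 = I/6 + I = 7*I/6)
p(V) = 287/9 - V (p(V) = (7/6)*(82/3) - V = 287/9 - V)
-223*p(0) + Z = -223*(287/9 - 1*0) - 501 = -223*(287/9 + 0) - 501 = -223*287/9 - 501 = -64001/9 - 501 = -68510/9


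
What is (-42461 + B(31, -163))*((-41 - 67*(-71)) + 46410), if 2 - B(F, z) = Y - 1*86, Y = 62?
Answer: -2169531810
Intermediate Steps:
B(F, z) = 26 (B(F, z) = 2 - (62 - 1*86) = 2 - (62 - 86) = 2 - 1*(-24) = 2 + 24 = 26)
(-42461 + B(31, -163))*((-41 - 67*(-71)) + 46410) = (-42461 + 26)*((-41 - 67*(-71)) + 46410) = -42435*((-41 + 4757) + 46410) = -42435*(4716 + 46410) = -42435*51126 = -2169531810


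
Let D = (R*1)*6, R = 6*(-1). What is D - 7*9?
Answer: -99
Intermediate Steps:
R = -6
D = -36 (D = -6*1*6 = -6*6 = -36)
D - 7*9 = -36 - 7*9 = -36 - 63 = -99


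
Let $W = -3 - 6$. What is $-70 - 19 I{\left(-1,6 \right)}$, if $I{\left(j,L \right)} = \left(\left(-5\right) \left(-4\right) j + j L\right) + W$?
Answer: $595$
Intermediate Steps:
$W = -9$
$I{\left(j,L \right)} = -9 + 20 j + L j$ ($I{\left(j,L \right)} = \left(\left(-5\right) \left(-4\right) j + j L\right) - 9 = \left(20 j + L j\right) - 9 = -9 + 20 j + L j$)
$-70 - 19 I{\left(-1,6 \right)} = -70 - 19 \left(-9 + 20 \left(-1\right) + 6 \left(-1\right)\right) = -70 - 19 \left(-9 - 20 - 6\right) = -70 - -665 = -70 + 665 = 595$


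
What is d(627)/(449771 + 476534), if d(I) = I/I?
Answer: 1/926305 ≈ 1.0796e-6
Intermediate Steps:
d(I) = 1
d(627)/(449771 + 476534) = 1/(449771 + 476534) = 1/926305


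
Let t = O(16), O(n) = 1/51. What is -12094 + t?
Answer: -616793/51 ≈ -12094.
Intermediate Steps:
O(n) = 1/51
t = 1/51 ≈ 0.019608
-12094 + t = -12094 + 1/51 = -616793/51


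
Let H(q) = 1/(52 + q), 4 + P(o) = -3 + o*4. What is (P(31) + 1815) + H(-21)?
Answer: 59893/31 ≈ 1932.0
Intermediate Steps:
P(o) = -7 + 4*o (P(o) = -4 + (-3 + o*4) = -4 + (-3 + 4*o) = -7 + 4*o)
(P(31) + 1815) + H(-21) = ((-7 + 4*31) + 1815) + 1/(52 - 21) = ((-7 + 124) + 1815) + 1/31 = (117 + 1815) + 1/31 = 1932 + 1/31 = 59893/31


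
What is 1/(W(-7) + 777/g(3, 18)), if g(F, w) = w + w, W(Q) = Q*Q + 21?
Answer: 12/1099 ≈ 0.010919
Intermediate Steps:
W(Q) = 21 + Q**2 (W(Q) = Q**2 + 21 = 21 + Q**2)
g(F, w) = 2*w
1/(W(-7) + 777/g(3, 18)) = 1/((21 + (-7)**2) + 777/((2*18))) = 1/((21 + 49) + 777/36) = 1/(70 + 777*(1/36)) = 1/(70 + 259/12) = 1/(1099/12) = 12/1099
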